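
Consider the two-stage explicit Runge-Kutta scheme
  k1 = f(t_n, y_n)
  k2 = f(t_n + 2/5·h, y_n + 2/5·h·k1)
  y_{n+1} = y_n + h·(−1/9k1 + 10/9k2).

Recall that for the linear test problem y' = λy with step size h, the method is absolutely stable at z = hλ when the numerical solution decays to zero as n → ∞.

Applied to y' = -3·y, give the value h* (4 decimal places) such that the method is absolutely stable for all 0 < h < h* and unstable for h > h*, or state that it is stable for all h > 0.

With y'=λy (z=hλ):
  k1=λy_n ⇒ h·k1=z·y_n;  k2=λ(1+2/5z)y_n ⇒ h·k2=z(1+2/5z)y_n
  y_{n+1}/y_n = 1 − 1/9z + 10/9z(1+2/5z) = 1 + z + 4/9z²
  so R(z) = 1 + z + 4/9z².

Boundary: |R(x)|=1, x<0.
x=-0.84: |R|=0.4736
R=1: x+4/9x²=0 ⇒ x=−9/4=-2.2500; min R=1−1/(4·4/9)=0.4375>−1
Confirm numerically:
  x=-2.030: |R|=0.80151 <1
  x=-1.974: |R|=0.75786 <1
  x=-1.334: |R|=0.45691 <1
  x=-1.086: |R|=0.43818 <1
  x=-2.714: |R|=1.55969 >1
  x=-2.692: |R|=1.52883 >1
  x=-2.468: |R|=1.23912 >1
Stable set (-2.2500, 0).

(-2.2500,0); λ=-3 ⇒ h* = (9/4)/3 = 0.7500.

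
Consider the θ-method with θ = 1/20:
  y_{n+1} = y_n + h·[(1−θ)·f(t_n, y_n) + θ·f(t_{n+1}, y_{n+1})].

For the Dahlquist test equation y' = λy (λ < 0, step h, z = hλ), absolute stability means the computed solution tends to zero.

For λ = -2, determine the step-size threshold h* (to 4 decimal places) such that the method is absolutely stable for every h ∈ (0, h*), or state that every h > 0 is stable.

(-2.2222,0); λ=-2 ⇒ h* = (20/9)/2 = 1.1111.

On y'=λy, z=hλ:
  y_{n+1} = y_n + z·[19/20·y_n + 1/20·y_{n+1}] ⇒ (1 − 1/20z)y_{n+1} = (1 + 19/20z)y_n
  ⇒ R(z) = (1 + 19/20z)/(1 − 1/20z).

Find x<0 with |R(x)|<1.
x=-1.55: |R|=0.4385
R=−1: 1+19/20x = −1+1/20x ⇒ -9/10x=2 ⇒ x=2/(-9/10)=-2.2222
Confirm numerically:
  x=-1.913: |R|=0.74600 <1
  x=-1.152: |R|=0.08926 <1
  x=-0.916: |R|=0.12412 <1
  x=-2.520: |R|=1.23801 >1
  x=-2.322: |R|=1.08046 >1
  x=-2.265: |R|=1.03458 >1
Interval (-2.2222, 0).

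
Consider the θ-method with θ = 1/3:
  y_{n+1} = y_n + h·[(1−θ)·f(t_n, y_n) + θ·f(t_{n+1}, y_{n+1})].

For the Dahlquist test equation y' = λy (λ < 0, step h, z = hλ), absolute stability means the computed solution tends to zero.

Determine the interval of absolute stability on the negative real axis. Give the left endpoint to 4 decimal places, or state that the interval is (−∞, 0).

(-6.0000, 0).

On y'=λy, z=hλ:
  y_{n+1} = y_n + z·[2/3·y_n + 1/3·y_{n+1}] ⇒ (1 − 1/3z)y_{n+1} = (1 + 2/3z)y_n
  ⇒ R(z) = (1 + 2/3z)/(1 − 1/3z).

Solve |R(x)|<1 on ℝ⁻.
x=-1.73: |R|=0.0973
R=−1: 1+2/3x = −1+1/3x ⇒ -1/3x=2 ⇒ x=2/(-1/3)=-6.0000
Confirm numerically:
  x=-5.052: |R|=0.88227 <1
  x=-4.182: |R|=0.74687 <1
  x=-3.590: |R|=0.63429 <1
  x=-6.391: |R|=1.04164 >1
  x=-6.321: |R|=1.03444 >1
Stable set (-6.0000, 0).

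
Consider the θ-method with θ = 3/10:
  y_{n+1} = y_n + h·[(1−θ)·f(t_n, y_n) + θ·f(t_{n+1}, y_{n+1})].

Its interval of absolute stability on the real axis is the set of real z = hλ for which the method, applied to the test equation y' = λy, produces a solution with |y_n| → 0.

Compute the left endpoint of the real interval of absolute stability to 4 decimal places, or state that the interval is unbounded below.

left endpoint -5.0000.

Test eqn y'=λy, z=hλ:
  y_{n+1} = y_n + z·[7/10·y_n + 3/10·y_{n+1}] ⇒ (1 − 3/10z)y_{n+1} = (1 + 7/10z)y_n
  Hence R(z) = (1 + 7/10z)/(1 − 3/10z).

Solve |R(x)|<1 on ℝ⁻.
x=-0.8: |R|=0.3548
R=−1: 1+7/10x = −1+3/10x ⇒ -2/5x=2 ⇒ x=2/(-2/5)=-5.0000
Confirm numerically:
  x=-3.440: |R|=0.69291 <1
  x=-2.170: |R|=0.31435 <1
  x=-2.169: |R|=0.31399 <1
  x=-5.462: |R|=1.07004 >1
  x=-5.113: |R|=1.01784 >1
Stable set (-5.0000, 0).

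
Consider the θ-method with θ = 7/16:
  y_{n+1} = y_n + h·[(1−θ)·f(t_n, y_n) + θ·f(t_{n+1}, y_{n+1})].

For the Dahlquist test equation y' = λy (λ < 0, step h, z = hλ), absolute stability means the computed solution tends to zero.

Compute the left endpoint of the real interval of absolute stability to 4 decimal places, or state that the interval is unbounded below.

z* = -16.0000.

With y'=λy (z=hλ):
  y_{n+1} = y_n + z·[9/16·y_n + 7/16·y_{n+1}] ⇒ (1 − 7/16z)y_{n+1} = (1 + 9/16z)y_n
  ⇒ R(z) = (1 + 9/16z)/(1 − 7/16z).

Boundary: |R(x)|=1, x<0.
x=-1.01: |R|=0.2995
R=−1: 1+9/16x = −1+7/16x ⇒ -1/8x=2 ⇒ x=2/(-1/8)=-16.0000
Confirm numerically:
  x=-10.894: |R|=0.88931 <1
  x=-10.486: |R|=0.87665 <1
  x=-9.509: |R|=0.84276 <1
  x=-9.093: |R|=0.82657 <1
  x=-16.319: |R|=1.00490 >1
  x=-16.032: |R|=1.00050 >1
  x=-16.026: |R|=1.00041 >1
Stable set (-16.0000, 0).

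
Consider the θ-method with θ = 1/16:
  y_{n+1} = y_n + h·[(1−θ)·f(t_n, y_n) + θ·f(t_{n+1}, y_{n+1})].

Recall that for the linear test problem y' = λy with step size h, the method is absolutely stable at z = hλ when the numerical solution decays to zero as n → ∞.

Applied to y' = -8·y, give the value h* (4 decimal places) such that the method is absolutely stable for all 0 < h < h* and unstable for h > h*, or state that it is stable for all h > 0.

Set f=λy, z=hλ:
  y_{n+1} = y_n + z·[15/16·y_n + 1/16·y_{n+1}] ⇒ (1 − 1/16z)y_{n+1} = (1 + 15/16z)y_n
  R(z) = (1 + 15/16z)/(1 − 1/16z).

Find x<0 with |R(x)|<1.
x=-0.51: |R|=0.5058
R=−1: 1+15/16x = −1+1/16x ⇒ -7/8x=2 ⇒ x=2/(-7/8)=-2.2857
Confirm numerically:
  x=-1.866: |R|=0.67111 <1
  x=-1.688: |R|=0.52691 <1
  x=-1.490: |R|=0.36306 <1
  x=-1.462: |R|=0.33959 <1
  x=-2.827: |R|=1.40251 >1
  x=-2.569: |R|=1.21358 >1
  x=-2.329: |R|=1.03306 >1
So |R|<1 on (-2.2857, 0).

(-2.2857,0); λ=-8 ⇒ h* = (16/7)/8 = 0.2857.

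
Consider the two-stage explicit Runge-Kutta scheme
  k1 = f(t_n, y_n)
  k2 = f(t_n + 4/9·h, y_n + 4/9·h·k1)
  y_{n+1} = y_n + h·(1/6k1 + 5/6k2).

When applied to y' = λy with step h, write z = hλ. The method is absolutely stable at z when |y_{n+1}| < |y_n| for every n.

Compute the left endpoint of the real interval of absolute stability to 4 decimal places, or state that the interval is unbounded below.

Set f=λy, z=hλ:
  k1=λy_n ⇒ h·k1=z·y_n;  k2=λ(1+4/9z)y_n ⇒ h·k2=z(1+4/9z)y_n
  y_{n+1}/y_n = 1 + 1/6z + 5/6z(1+4/9z) = 1 + z + 10/27z²
  Hence R(z) = 1 + z + 10/27z².

Boundary: |R(x)|=1, x<0.
x=-0.43: |R|=0.6385
R=1: x+10/27x²=0 ⇒ x=−27/10=-2.7000; min R=1−1/(4·10/27)=0.3250>−1
Confirm numerically:
  x=-1.656: |R|=0.35968 <1
  x=-1.570: |R|=0.34293 <1
  x=-1.558: |R|=0.34102 <1
  x=-3.271: |R|=1.69176 >1
  x=-3.265: |R|=1.68323 >1
  x=-2.875: |R|=1.18634 >1
So |R|<1 on (-2.7000, 0).

z* = -2.7000.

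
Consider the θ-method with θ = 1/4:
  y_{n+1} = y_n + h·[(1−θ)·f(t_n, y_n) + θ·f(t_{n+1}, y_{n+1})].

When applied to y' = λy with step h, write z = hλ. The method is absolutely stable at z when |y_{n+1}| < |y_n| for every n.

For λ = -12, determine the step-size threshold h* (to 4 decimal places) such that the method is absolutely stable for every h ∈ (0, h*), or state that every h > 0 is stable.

On y'=λy, z=hλ:
  y_{n+1} = y_n + z·[3/4·y_n + 1/4·y_{n+1}] ⇒ (1 − 1/4z)y_{n+1} = (1 + 3/4z)y_n
  so R(z) = (1 + 3/4z)/(1 − 1/4z).

Boundary: |R(x)|=1, x<0.
x=-0.44: |R|=0.6036
R=−1: 1+3/4x = −1+1/4x ⇒ -1/2x=2 ⇒ x=2/(-1/2)=-4.0000
Confirm numerically:
  x=-3.853: |R|=0.96256 <1
  x=-3.563: |R|=0.88444 <1
  x=-2.794: |R|=0.64498 <1
  x=-2.479: |R|=0.53048 <1
  x=-4.555: |R|=1.12975 >1
  x=-4.449: |R|=1.10628 >1
  x=-4.117: |R|=1.02883 >1
Interval (-4.0000, 0).

(-4.0000,0); λ=-12 ⇒ h* = (4)/12 = 0.3333.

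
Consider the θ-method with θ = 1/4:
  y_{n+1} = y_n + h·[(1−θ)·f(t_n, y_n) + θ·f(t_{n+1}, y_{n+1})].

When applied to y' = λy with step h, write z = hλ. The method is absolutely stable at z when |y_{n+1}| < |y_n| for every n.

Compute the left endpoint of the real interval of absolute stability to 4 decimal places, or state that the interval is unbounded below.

left endpoint -4.0000.

Test eqn y'=λy, z=hλ:
  y_{n+1} = y_n + z·[3/4·y_n + 1/4·y_{n+1}] ⇒ (1 − 1/4z)y_{n+1} = (1 + 3/4z)y_n
  so R(z) = (1 + 3/4z)/(1 − 1/4z).

Find x<0 with |R(x)|<1.
x=-1.18: |R|=0.0888
R=−1: 1+3/4x = −1+1/4x ⇒ -1/2x=2 ⇒ x=2/(-1/2)=-4.0000
Confirm numerically:
  x=-2.849: |R|=0.66389 <1
  x=-2.266: |R|=0.44654 <1
  x=-1.822: |R|=0.25180 <1
  x=-4.477: |R|=1.11254 >1
  x=-4.453: |R|=1.10718 >1
  x=-4.194: |R|=1.04735 >1
Interval (-4.0000, 0).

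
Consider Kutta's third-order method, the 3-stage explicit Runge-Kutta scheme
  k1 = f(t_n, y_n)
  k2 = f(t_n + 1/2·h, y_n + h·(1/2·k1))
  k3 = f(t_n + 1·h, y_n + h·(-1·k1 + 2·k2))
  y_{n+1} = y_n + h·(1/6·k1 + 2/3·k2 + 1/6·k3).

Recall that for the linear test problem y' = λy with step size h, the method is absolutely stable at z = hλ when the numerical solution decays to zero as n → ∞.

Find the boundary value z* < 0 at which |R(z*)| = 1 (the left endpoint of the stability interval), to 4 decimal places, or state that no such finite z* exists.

left endpoint -2.5127.

Test eqn y'=λy, z=hλ:
  order 3, 3-stage ⇒ R(z)=1+z+z^2/2+z^3/6
  (e.g. R(-0.58)=0.55568, |R|=0.55568)

Need |R(x)|<1, x<0.
x=-0.58: |R|=0.5557
|R(-2.91)|=1.7830 |R(-2.33)|=0.7238 |R(-1.28)|=0.1897
Bisect:
  x_lo=-3.3859 |R|=3.1233  x_hi=-0.3941 |R|=0.6733
  mid=-1.89002 |R|=0.22918 →hi
  mid=-2.63796 |R|=1.21806 →lo
  mid=-2.26399 |R|=0.63523 →hi
  mid=-2.45097 |R|=0.90128 →hi
  mid=-2.54447 |R|=1.05292 →lo
  mid=-2.49772 |R|=0.97546 →hi
  mid=-2.52109 |R|=1.01378 →lo
  mid=-2.50941 |R|=0.99452 →hi
  ...
  [-2.51288,-2.51269] ⇒ x*=-2.5127
Interval (-2.5127, 0).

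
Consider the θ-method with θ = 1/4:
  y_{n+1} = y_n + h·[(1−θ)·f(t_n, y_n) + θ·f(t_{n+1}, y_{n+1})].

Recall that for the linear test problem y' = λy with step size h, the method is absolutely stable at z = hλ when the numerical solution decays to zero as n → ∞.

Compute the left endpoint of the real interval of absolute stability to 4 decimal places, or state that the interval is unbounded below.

left endpoint -4.0000.

With y'=λy (z=hλ):
  y_{n+1} = y_n + z·[3/4·y_n + 1/4·y_{n+1}] ⇒ (1 − 1/4z)y_{n+1} = (1 + 3/4z)y_n
  Hence R(z) = (1 + 3/4z)/(1 − 1/4z).

Boundary: |R(x)|=1, x<0.
x=-1.38: |R|=0.0260
R=−1: 1+3/4x = −1+1/4x ⇒ -1/2x=2 ⇒ x=2/(-1/2)=-4.0000
Confirm numerically:
  x=-3.811: |R|=0.95161 <1
  x=-2.442: |R|=0.51630 <1
  x=-1.877: |R|=0.27752 <1
  x=-4.537: |R|=1.12581 >1
  x=-4.473: |R|=1.11165 >1
Stable set (-4.0000, 0).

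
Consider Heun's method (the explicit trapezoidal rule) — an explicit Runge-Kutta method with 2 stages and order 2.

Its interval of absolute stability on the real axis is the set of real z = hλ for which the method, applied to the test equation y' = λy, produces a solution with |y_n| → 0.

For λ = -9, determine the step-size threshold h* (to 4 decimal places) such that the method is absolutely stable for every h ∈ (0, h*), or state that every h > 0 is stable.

Set f=λy, z=hλ:
  order 2, 2-stage ⇒ R(z)=1+z+z^2/2
  (e.g. R(-1.36)=0.56480, |R|=0.56480)

Solve |R(x)|<1 on ℝ⁻.
x=-1.36: |R|=0.5648
|R(-1.92)|=0.9232 |R(-1.62)|=0.6922 |R(-1.4)|=0.5800
Bisect:
  x_lo=-2.8453 |R|=2.2026  x_hi=-0.0850 |R|=0.9186
  mid=-1.46513 |R|=0.60817 →hi
  mid=-2.15522 |R|=1.16727 →lo
  mid=-1.81018 |R|=0.82819 →hi
  mid=-1.98270 |R|=0.98285 →hi
  mid=-2.06896 |R|=1.07134 →lo
  mid=-2.02583 |R|=1.02616 →lo
  mid=-2.00426 |R|=1.00427 →lo
  mid=-1.99348 |R|=0.99350 →hi
  mid=-1.99887 |R|=0.99887 →hi
  mid=-2.00157 |R|=1.00157 →lo
  ...
  [-2.00005,-1.99988] ⇒ x*=-2.0000
So |R|<1 on (-2.0000, 0).

(-2.0000,0); λ=-9 ⇒ h* = 0.2222.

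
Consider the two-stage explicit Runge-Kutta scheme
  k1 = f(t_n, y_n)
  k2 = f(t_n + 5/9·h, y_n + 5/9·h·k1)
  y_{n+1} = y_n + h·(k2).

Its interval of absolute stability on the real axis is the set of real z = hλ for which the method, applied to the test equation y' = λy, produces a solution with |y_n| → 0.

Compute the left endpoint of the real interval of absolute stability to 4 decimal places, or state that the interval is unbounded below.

z* = -1.8000.

Test eqn y'=λy, z=hλ:
  k1=λy_n ⇒ h·k1=z·y_n;  k2=λ(1+5/9z)y_n ⇒ h·k2=z(1+5/9z)y_n
  y_{n+1}/y_n = 1 + z(1+5/9z) = 1 + z + 5/9z²
  so R(z) = 1 + z + 5/9z².

Find x<0 with |R(x)|<1.
x=-1.09: |R|=0.5701
R=1: x+5/9x²=0 ⇒ x=−9/5=-1.8000; min R=1−1/(4·5/9)=0.5500>−1
Confirm numerically:
  x=-1.734: |R|=0.93642 <1
  x=-1.547: |R|=0.78256 <1
  x=-1.374: |R|=0.67482 <1
  x=-0.731: |R|=0.56587 <1
  x=-2.126: |R|=1.38504 >1
  x=-1.998: |R|=1.21978 >1
Interval (-1.8000, 0).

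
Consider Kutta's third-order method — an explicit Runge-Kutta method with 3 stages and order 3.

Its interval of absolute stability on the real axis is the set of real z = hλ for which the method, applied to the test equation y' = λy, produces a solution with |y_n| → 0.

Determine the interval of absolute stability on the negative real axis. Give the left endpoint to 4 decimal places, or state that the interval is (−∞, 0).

On y'=λy, z=hλ:
  order 3, 3-stage ⇒ R(z)=1+z+z^2/2+z^3/6
  (e.g. R(-1.23)=0.21631, |R|=0.21631)

Boundary: |R(x)|=1, x<0.
x=-1.23: |R|=0.2163
|R(-1.88)|=0.2202 |R(-1.63)|=0.0233 |R(-0.59)|=0.5498
Bisect:
  x_lo=-3.3044 |R|=2.8582  x_hi=-0.1982 |R|=0.8202
  mid=-1.75126 |R|=0.11296 →hi
  mid=-2.52781 |R|=1.02494 →lo
  mid=-2.13954 |R|=0.48306 →hi
  mid=-2.33367 |R|=0.72887 →hi
  mid=-2.43074 |R|=0.87016 →hi
  mid=-2.47928 |R|=0.94581 →hi
  mid=-2.50354 |R|=0.98493 →hi
  mid=-2.51568 |R|=1.00483 →lo
  mid=-2.50961 |R|=0.99485 →hi
  ...
  [-2.51283,-2.51264] ⇒ x*=-2.5127
So |R|<1 on (-2.5127, 0).

(-2.5127, 0).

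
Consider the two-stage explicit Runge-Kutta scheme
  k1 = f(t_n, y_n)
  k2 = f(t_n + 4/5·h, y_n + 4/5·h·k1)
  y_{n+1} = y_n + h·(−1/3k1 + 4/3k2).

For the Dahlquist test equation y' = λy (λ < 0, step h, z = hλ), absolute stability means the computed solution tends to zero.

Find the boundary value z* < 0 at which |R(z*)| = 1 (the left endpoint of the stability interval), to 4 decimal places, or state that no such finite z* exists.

left endpoint -0.9375.

Test eqn y'=λy, z=hλ:
  k1=λy_n ⇒ h·k1=z·y_n;  k2=λ(1+4/5z)y_n ⇒ h·k2=z(1+4/5z)y_n
  y_{n+1}/y_n = 1 − 1/3z + 4/3z(1+4/5z) = 1 + z + 16/15z²
  so R(z) = 1 + z + 16/15z².

Find x<0 with |R(x)|<1.
x=-0.64: |R|=0.7969
R=1: x+16/15x²=0 ⇒ x=−15/16=-0.9375; min R=1−1/(4·16/15)=0.7656>−1
Confirm numerically:
  x=-0.795: |R|=0.87916 <1
  x=-0.674: |R|=0.81056 <1
  x=-0.471: |R|=0.76563 <1
  x=-0.441: |R|=0.76645 <1
  x=-1.410: |R|=1.71064 >1
  x=-1.146: |R|=1.25487 >1
Stable set (-0.9375, 0).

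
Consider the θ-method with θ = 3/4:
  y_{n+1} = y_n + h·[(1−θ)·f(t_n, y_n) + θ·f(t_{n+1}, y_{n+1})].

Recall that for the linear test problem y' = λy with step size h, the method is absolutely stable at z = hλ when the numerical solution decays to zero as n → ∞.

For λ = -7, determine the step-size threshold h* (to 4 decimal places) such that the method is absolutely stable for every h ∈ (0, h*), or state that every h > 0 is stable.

interval (−∞, 0). Any h>0 works for λ=-7.

With y'=λy (z=hλ):
  y_{n+1} = y_n + z·[1/4·y_n + 3/4·y_{n+1}] ⇒ (1 − 3/4z)y_{n+1} = (1 + 1/4z)y_n
  Hence R(z) = (1 + 1/4z)/(1 − 3/4z).

Boundary: |R(x)|=1, x<0.
x=-0.49: |R|=0.6417
x=-2: |R|=0.2000
x=-10: |R|=0.1765
x=-100: |R|=0.3158
θ=3/4≥1/2 ⇒ |1+1/4x|<|1−3/4x| ∀x<0 ⇒ stable on all of ℝ⁻.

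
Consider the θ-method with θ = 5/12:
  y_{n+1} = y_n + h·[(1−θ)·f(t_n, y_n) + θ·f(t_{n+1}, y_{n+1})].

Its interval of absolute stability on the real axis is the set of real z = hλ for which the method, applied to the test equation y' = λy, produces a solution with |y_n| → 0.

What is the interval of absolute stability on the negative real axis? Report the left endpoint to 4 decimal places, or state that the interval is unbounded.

On y'=λy, z=hλ:
  y_{n+1} = y_n + z·[7/12·y_n + 5/12·y_{n+1}] ⇒ (1 − 5/12z)y_{n+1} = (1 + 7/12z)y_n
  R(z) = (1 + 7/12z)/(1 − 5/12z).

Solve |R(x)|<1 on ℝ⁻.
x=-0.78: |R|=0.4113
R=−1: 1+7/12x = −1+5/12x ⇒ -1/6x=2 ⇒ x=2/(-1/6)=-12.0000
Confirm numerically:
  x=-7.636: |R|=0.82607 <1
  x=-7.571: |R|=0.82232 <1
  x=-7.505: |R|=0.81848 <1
  x=-12.444: |R|=1.01196 >1
  x=-12.199: |R|=1.00545 >1
Interval (-12.0000, 0).

(-12.0000, 0).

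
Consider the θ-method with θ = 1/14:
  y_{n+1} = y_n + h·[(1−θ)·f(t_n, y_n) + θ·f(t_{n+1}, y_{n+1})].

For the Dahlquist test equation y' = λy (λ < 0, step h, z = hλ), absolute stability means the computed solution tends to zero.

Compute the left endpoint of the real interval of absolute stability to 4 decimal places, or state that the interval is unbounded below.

On y'=λy, z=hλ:
  y_{n+1} = y_n + z·[13/14·y_n + 1/14·y_{n+1}] ⇒ (1 − 1/14z)y_{n+1} = (1 + 13/14z)y_n
  R(z) = (1 + 13/14z)/(1 − 1/14z).

Solve |R(x)|<1 on ℝ⁻.
x=-0.42: |R|=0.5922
R=−1: 1+13/14x = −1+1/14x ⇒ -6/7x=2 ⇒ x=2/(-6/7)=-2.3333
Confirm numerically:
  x=-1.572: |R|=0.41331 <1
  x=-1.175: |R|=0.08402 <1
  x=-1.082: |R|=0.00438 <1
  x=-0.951: |R|=0.10949 <1
  x=-2.922: |R|=1.41744 >1
  x=-2.883: |R|=1.39069 >1
  x=-2.846: |R|=1.36519 >1
Stable set (-2.3333, 0).

z* = -2.3333.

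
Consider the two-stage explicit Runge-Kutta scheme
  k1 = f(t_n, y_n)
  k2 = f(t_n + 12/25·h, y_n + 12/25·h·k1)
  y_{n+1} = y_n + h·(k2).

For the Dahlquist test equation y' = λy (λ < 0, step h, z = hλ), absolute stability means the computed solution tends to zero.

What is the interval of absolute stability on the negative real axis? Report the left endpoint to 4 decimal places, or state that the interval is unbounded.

With y'=λy (z=hλ):
  k1=λy_n ⇒ h·k1=z·y_n;  k2=λ(1+12/25z)y_n ⇒ h·k2=z(1+12/25z)y_n
  y_{n+1}/y_n = 1 + z(1+12/25z) = 1 + z + 12/25z²
  Hence R(z) = 1 + z + 12/25z².

Solve |R(x)|<1 on ℝ⁻.
x=-1.46: |R|=0.5632
R=1: x+12/25x²=0 ⇒ x=−25/12=-2.0833; min R=1−1/(4·12/25)=0.4792>−1
Confirm numerically:
  x=-1.960: |R|=0.88397 <1
  x=-1.803: |R|=0.75739 <1
  x=-1.649: |R|=0.65622 <1
  x=-1.143: |R|=0.48410 <1
  x=-2.149: |R|=1.06774 >1
  x=-2.116: |R|=1.03318 >1
So |R|<1 on (-2.0833, 0).

z∈(-2.0833,0).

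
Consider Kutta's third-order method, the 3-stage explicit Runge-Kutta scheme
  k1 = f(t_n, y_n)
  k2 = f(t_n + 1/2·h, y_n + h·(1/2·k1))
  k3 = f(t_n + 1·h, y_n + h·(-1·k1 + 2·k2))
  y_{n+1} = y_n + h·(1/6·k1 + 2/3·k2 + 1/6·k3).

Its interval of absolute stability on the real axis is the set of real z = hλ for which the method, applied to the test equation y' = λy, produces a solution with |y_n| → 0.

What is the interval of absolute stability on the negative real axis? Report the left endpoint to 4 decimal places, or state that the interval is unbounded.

On y'=λy, z=hλ:
  order 3, 3-stage ⇒ R(z)=1+z+z^2/2+z^3/6
  (e.g. R(-1.46)=0.08711, |R|=0.08711)

Find x<0 with |R(x)|<1.
x=-1.46: |R|=0.0871
|R(-2.81)|=1.5600 |R(-1.92)|=0.2564 |R(-0.61)|=0.5382
Bisect:
  x_lo=-3.2028 |R|=2.5496  x_hi=-0.1753 |R|=0.8391
  mid=-1.68910 |R|=0.06575 →hi
  mid=-2.44597 |R|=0.89353 →hi
  mid=-2.82441 |R|=1.59095 →lo
  mid=-2.63519 |R|=1.21297 →lo
  mid=-2.54058 |R|=1.04635 →lo
  mid=-2.49327 |R|=0.96827 →hi
  mid=-2.51693 |R|=1.00689 →lo
  mid=-2.50510 |R|=0.98747 →hi
  mid=-2.51101 |R|=0.99715 →hi
  ...
  [-2.51286,-2.51268] ⇒ x*=-2.5127
Interval (-2.5127, 0).

z∈(-2.5127,0).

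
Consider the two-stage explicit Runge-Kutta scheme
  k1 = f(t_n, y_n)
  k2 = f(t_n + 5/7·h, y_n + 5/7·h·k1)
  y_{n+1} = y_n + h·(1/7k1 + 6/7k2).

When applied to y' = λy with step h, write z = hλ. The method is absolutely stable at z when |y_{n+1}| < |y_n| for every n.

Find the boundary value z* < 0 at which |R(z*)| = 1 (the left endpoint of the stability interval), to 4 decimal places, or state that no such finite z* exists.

left endpoint -1.6333.

With y'=λy (z=hλ):
  k1=λy_n ⇒ h·k1=z·y_n;  k2=λ(1+5/7z)y_n ⇒ h·k2=z(1+5/7z)y_n
  y_{n+1}/y_n = 1 + 1/7z + 6/7z(1+5/7z) = 1 + z + 30/49z²
  so R(z) = 1 + z + 30/49z².

Find x<0 with |R(x)|<1.
x=-0.79: |R|=0.5921
R=1: x+30/49x²=0 ⇒ x=−49/30=-1.6333; min R=1−1/(4·30/49)=0.5917>−1
Confirm numerically:
  x=-1.219: |R|=0.69077 <1
  x=-0.852: |R|=0.59243 <1
  x=-0.694: |R|=0.60088 <1
  x=-1.723: |R|=1.09459 >1
  x=-1.680: |R|=1.04800 >1
Interval (-1.6333, 0).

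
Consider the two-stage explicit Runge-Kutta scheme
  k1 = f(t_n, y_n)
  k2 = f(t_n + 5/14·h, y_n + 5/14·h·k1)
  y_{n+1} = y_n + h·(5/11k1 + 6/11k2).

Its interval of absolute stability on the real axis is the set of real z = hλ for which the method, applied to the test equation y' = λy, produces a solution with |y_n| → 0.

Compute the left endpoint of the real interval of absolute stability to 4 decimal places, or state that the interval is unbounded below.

z* = -5.1333.

Set f=λy, z=hλ:
  k1=λy_n ⇒ h·k1=z·y_n;  k2=λ(1+5/14z)y_n ⇒ h·k2=z(1+5/14z)y_n
  y_{n+1}/y_n = 1 + 5/11z + 6/11z(1+5/14z) = 1 + z + 15/77z²
  so R(z) = 1 + z + 15/77z².

Boundary: |R(x)|=1, x<0.
x=-1.77: |R|=0.1597
R=1: x+15/77x²=0 ⇒ x=−77/15=-5.1333; min R=1−1/(4·15/77)=-0.2833>−1
Confirm numerically:
  x=-3.086: |R|=0.23079 <1
  x=-2.872: |R|=0.26517 <1
  x=-2.860: |R|=0.26657 <1
  x=-2.284: |R|=0.26777 <1
  x=-5.464: |R|=1.35197 >1
  x=-5.417: |R|=1.29934 >1
  x=-5.359: |R|=1.23559 >1
Stable set (-5.1333, 0).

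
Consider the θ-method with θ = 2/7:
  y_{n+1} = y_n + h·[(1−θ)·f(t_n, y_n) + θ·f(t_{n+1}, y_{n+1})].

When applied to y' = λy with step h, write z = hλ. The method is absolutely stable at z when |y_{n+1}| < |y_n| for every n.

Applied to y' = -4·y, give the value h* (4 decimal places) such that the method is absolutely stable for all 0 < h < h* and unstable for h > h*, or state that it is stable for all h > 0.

(-4.6667,0); λ=-4 ⇒ h* = (14/3)/4 = 1.1667.

Set f=λy, z=hλ:
  y_{n+1} = y_n + z·[5/7·y_n + 2/7·y_{n+1}] ⇒ (1 − 2/7z)y_{n+1} = (1 + 5/7z)y_n
  R(z) = (1 + 5/7z)/(1 − 2/7z).

Boundary: |R(x)|=1, x<0.
x=-1.27: |R|=0.0681
R=−1: 1+5/7x = −1+2/7x ⇒ -3/7x=2 ⇒ x=2/(-3/7)=-4.6667
Confirm numerically:
  x=-4.485: |R|=0.96587 <1
  x=-3.111: |R|=0.64703 <1
  x=-2.234: |R|=0.36362 <1
  x=-2.189: |R|=0.34672 <1
  x=-4.776: |R|=1.01982 >1
  x=-4.700: |R|=1.00610 >1
  x=-4.688: |R|=1.00391 >1
So |R|<1 on (-4.6667, 0).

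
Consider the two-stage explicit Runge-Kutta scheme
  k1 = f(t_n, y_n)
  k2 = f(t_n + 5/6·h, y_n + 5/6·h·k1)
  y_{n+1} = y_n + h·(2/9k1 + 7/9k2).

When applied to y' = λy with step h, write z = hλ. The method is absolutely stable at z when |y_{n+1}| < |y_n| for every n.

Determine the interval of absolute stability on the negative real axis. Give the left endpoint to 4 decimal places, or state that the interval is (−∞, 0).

(-1.5429, 0).

On y'=λy, z=hλ:
  k1=λy_n ⇒ h·k1=z·y_n;  k2=λ(1+5/6z)y_n ⇒ h·k2=z(1+5/6z)y_n
  y_{n+1}/y_n = 1 + 2/9z + 7/9z(1+5/6z) = 1 + z + 35/54z²
  so R(z) = 1 + z + 35/54z².

Find x<0 with |R(x)|<1.
x=-0.75: |R|=0.6146
R=1: x+35/54x²=0 ⇒ x=−54/35=-1.5429; min R=1−1/(4·35/54)=0.6143>−1
Confirm numerically:
  x=-1.452: |R|=0.91449 <1
  x=-1.303: |R|=0.79743 <1
  x=-0.935: |R|=0.63163 <1
  x=-0.763: |R|=0.61433 <1
  x=-2.102: |R|=1.76178 >1
  x=-1.939: |R|=1.49786 >1
  x=-1.749: |R|=1.23369 >1
So |R|<1 on (-1.5429, 0).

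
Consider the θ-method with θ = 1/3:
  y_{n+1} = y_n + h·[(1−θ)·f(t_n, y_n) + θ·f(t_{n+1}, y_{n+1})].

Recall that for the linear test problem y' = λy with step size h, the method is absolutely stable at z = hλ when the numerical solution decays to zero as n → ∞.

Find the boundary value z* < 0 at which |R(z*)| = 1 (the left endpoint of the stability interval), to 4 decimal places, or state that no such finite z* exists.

Test eqn y'=λy, z=hλ:
  y_{n+1} = y_n + z·[2/3·y_n + 1/3·y_{n+1}] ⇒ (1 − 1/3z)y_{n+1} = (1 + 2/3z)y_n
  Hence R(z) = (1 + 2/3z)/(1 − 1/3z).

Need |R(x)|<1, x<0.
x=-1.01: |R|=0.2444
R=−1: 1+2/3x = −1+1/3x ⇒ -1/3x=2 ⇒ x=2/(-1/3)=-6.0000
Confirm numerically:
  x=-4.480: |R|=0.79679 <1
  x=-4.270: |R|=0.76204 <1
  x=-4.225: |R|=0.75433 <1
  x=-2.549: |R|=0.37809 <1
  x=-6.333: |R|=1.03568 >1
  x=-6.138: |R|=1.01510 >1
So |R|<1 on (-6.0000, 0).

left endpoint -6.0000.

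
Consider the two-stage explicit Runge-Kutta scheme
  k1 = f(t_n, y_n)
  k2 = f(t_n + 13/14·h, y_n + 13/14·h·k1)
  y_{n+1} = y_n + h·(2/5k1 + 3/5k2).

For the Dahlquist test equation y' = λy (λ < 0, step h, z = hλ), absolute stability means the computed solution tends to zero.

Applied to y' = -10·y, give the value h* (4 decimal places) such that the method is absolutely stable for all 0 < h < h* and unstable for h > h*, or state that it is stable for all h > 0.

(-1.7949,0); λ=-10 ⇒ h* = (70/39)/10 = 0.1795.

With y'=λy (z=hλ):
  k1=λy_n ⇒ h·k1=z·y_n;  k2=λ(1+13/14z)y_n ⇒ h·k2=z(1+13/14z)y_n
  y_{n+1}/y_n = 1 + 2/5z + 3/5z(1+13/14z) = 1 + z + 39/70z²
  Hence R(z) = 1 + z + 39/70z².

Need |R(x)|<1, x<0.
x=-1.79: |R|=0.9951
R=1: x+39/70x²=0 ⇒ x=−70/39=-1.7949; min R=1−1/(4·39/70)=0.5513>−1
Confirm numerically:
  x=-1.538: |R|=0.77989 <1
  x=-1.406: |R|=0.69538 <1
  x=-0.745: |R|=0.56423 <1
  x=-2.349: |R|=1.72520 >1
  x=-1.979: |R|=1.20302 >1
So |R|<1 on (-1.7949, 0).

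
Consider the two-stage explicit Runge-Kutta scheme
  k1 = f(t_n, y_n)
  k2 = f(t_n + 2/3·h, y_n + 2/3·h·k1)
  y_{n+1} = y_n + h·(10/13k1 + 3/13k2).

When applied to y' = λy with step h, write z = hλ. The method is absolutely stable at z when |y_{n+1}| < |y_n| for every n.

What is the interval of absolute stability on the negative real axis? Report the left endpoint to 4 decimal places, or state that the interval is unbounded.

z∈(-6.5000,0).

On y'=λy, z=hλ:
  k1=λy_n ⇒ h·k1=z·y_n;  k2=λ(1+2/3z)y_n ⇒ h·k2=z(1+2/3z)y_n
  y_{n+1}/y_n = 1 + 10/13z + 3/13z(1+2/3z) = 1 + z + 2/13z²
  so R(z) = 1 + z + 2/13z².

Solve |R(x)|<1 on ℝ⁻.
x=-1.54: |R|=0.1751
R=1: x+2/13x²=0 ⇒ x=−13/2=-6.5000; min R=1−1/(4·2/13)=-0.6250>−1
Confirm numerically:
  x=-5.922: |R|=0.47340 <1
  x=-3.664: |R|=0.59863 <1
  x=-3.200: |R|=0.62462 <1
  x=-3.098: |R|=0.62145 <1
  x=-6.759: |R|=1.26932 >1
  x=-6.674: |R|=1.17866 >1
Interval (-6.5000, 0).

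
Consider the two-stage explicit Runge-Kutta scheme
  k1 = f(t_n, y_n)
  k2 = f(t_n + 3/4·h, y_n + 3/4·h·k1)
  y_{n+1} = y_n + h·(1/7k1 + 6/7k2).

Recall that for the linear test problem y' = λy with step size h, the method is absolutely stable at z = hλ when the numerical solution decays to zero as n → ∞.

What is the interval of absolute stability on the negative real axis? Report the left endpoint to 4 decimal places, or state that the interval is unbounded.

(-1.5556, 0).

On y'=λy, z=hλ:
  k1=λy_n ⇒ h·k1=z·y_n;  k2=λ(1+3/4z)y_n ⇒ h·k2=z(1+3/4z)y_n
  y_{n+1}/y_n = 1 + 1/7z + 6/7z(1+3/4z) = 1 + z + 9/14z²
  R(z) = 1 + z + 9/14z².

Solve |R(x)|<1 on ℝ⁻.
x=-1.56: |R|=1.0045
R=1: x+9/14x²=0 ⇒ x=−14/9=-1.5556; min R=1−1/(4·9/14)=0.6111>−1
Confirm numerically:
  x=-1.425: |R|=0.88040 <1
  x=-0.867: |R|=0.61623 <1
  x=-0.825: |R|=0.61254 <1
  x=-1.924: |R|=1.45571 >1
  x=-1.799: |R|=1.28154 >1
  x=-1.654: |R|=1.10467 >1
Interval (-1.5556, 0).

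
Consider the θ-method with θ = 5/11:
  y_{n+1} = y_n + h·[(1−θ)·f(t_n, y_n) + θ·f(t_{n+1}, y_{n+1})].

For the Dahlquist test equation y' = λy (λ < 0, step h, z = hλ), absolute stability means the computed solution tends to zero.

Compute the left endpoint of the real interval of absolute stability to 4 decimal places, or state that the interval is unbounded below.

left endpoint -22.0000.

Set f=λy, z=hλ:
  y_{n+1} = y_n + z·[6/11·y_n + 5/11·y_{n+1}] ⇒ (1 − 5/11z)y_{n+1} = (1 + 6/11z)y_n
  ⇒ R(z) = (1 + 6/11z)/(1 − 5/11z).

Need |R(x)|<1, x<0.
x=-1.01: |R|=0.3078
R=−1: 1+6/11x = −1+5/11x ⇒ -1/11x=2 ⇒ x=2/(-1/11)=-22.0000
Confirm numerically:
  x=-16.270: |R|=0.93795 <1
  x=-13.261: |R|=0.88695 <1
  x=-12.752: |R|=0.87630 <1
  x=-22.301: |R|=1.00246 >1
  x=-22.156: |R|=1.00128 >1
So |R|<1 on (-22.0000, 0).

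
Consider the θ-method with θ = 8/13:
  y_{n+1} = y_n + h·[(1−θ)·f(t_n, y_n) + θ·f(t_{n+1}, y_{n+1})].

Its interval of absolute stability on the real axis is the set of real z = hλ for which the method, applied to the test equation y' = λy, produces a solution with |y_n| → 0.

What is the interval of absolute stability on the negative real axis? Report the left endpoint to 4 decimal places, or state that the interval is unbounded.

Test eqn y'=λy, z=hλ:
  y_{n+1} = y_n + z·[5/13·y_n + 8/13·y_{n+1}] ⇒ (1 − 8/13z)y_{n+1} = (1 + 5/13z)y_n
  ⇒ R(z) = (1 + 5/13z)/(1 − 8/13z).

Need |R(x)|<1, x<0.
x=-0.76: |R|=0.4822
x=-2: |R|=0.1034
x=-10: |R|=0.3978
x=-100: |R|=0.5990
θ=8/13≥1/2 ⇒ |1+5/13x|<|1−8/13x| ∀x<0 ⇒ interval (−∞,0).

unbounded; (−∞, 0).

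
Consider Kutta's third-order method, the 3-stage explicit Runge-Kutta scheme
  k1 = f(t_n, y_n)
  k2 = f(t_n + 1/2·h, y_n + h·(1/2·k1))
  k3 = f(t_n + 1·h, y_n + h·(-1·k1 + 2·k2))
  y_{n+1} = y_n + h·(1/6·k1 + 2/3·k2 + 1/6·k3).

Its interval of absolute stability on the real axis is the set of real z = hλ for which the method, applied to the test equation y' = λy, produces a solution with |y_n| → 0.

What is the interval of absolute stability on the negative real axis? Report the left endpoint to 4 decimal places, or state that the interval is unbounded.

On y'=λy, z=hλ:
  order 3, 3-stage ⇒ R(z)=1+z+z^2/2+z^3/6
  (e.g. R(-1.51)=0.05622, |R|=0.05622)

Find x<0 with |R(x)|<1.
x=-1.51: |R|=0.0562
|R(-2.45)|=0.8998 |R(-2.16)|=0.5068 |R(-1.48)|=0.0749
Bisect:
  x_lo=-3.3394 |R|=2.9702  x_hi=-0.0594 |R|=0.9423
  mid=-1.69939 |R|=0.07338 →hi
  mid=-2.51939 |R|=1.01096 →lo
  mid=-2.10939 |R|=0.44892 →hi
  mid=-2.31439 |R|=0.70232 →hi
  mid=-2.41689 |R|=0.84920 →hi
  mid=-2.46814 |R|=0.92815 →hi
  mid=-2.49377 |R|=0.96907 →hi
  mid=-2.50658 |R|=0.98989 →hi
  mid=-2.51299 |R|=1.00039 →lo
  ...
  [-2.51278,-2.51258] ⇒ x*=-2.5127
Stable set (-2.5127, 0).

(-2.5127, 0).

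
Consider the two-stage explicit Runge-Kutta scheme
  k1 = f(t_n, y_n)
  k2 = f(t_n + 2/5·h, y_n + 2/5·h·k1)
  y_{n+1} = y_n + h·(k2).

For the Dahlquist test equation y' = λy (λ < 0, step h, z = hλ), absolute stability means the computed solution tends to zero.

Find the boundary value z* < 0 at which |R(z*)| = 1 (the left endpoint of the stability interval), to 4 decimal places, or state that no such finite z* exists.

left endpoint -2.5000.

With y'=λy (z=hλ):
  k1=λy_n ⇒ h·k1=z·y_n;  k2=λ(1+2/5z)y_n ⇒ h·k2=z(1+2/5z)y_n
  y_{n+1}/y_n = 1 + z(1+2/5z) = 1 + z + 2/5z²
  R(z) = 1 + z + 2/5z².

Need |R(x)|<1, x<0.
x=-1.52: |R|=0.4042
R=1: x+2/5x²=0 ⇒ x=−5/2=-2.5000; min R=1−1/(4·2/5)=0.3750>−1
Confirm numerically:
  x=-1.992: |R|=0.59523 <1
  x=-1.388: |R|=0.38262 <1
  x=-1.370: |R|=0.38076 <1
  x=-1.197: |R|=0.37612 <1
  x=-2.749: |R|=1.27380 >1
  x=-2.527: |R|=1.02729 >1
Interval (-2.5000, 0).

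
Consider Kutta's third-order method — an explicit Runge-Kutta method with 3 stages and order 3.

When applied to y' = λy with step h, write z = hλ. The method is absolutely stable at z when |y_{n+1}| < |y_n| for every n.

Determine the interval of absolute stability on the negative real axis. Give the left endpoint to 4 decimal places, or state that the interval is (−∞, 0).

Set f=λy, z=hλ:
  order 3, 3-stage ⇒ R(z)=1+z+z^2/2+z^3/6
  (e.g. R(-1.2)=0.23200, |R|=0.23200)

Boundary: |R(x)|=1, x<0.
x=-1.2: |R|=0.2320
|R(-1.95)|=0.2846 |R(-1.84)|=0.1855 |R(-0.53)|=0.5856
Bisect:
  x_lo=-2.9218 |R|=1.8105  x_hi=-0.0791 |R|=0.9239
  mid=-1.50045 |R|=0.06222 →hi
  mid=-2.21112 |R|=0.56831 →hi
  mid=-2.56645 |R|=1.09051 →lo
  mid=-2.38879 |R|=0.80749 →hi
  mid=-2.47762 |R|=0.94317 →hi
  mid=-2.52204 |R|=1.01534 →lo
  mid=-2.49983 |R|=0.97889 →hi
  mid=-2.51093 |R|=0.99702 →hi
  ...
  [-2.51284,-2.51267] ⇒ x*=-2.5127
Stable set (-2.5127, 0).

(-2.5127, 0).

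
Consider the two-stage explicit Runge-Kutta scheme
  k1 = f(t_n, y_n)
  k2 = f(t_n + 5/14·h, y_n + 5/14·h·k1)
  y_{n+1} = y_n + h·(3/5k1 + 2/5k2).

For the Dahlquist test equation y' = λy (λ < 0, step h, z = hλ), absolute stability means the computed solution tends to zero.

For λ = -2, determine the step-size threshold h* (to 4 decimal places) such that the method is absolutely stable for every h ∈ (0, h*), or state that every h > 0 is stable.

(-7.0000,0); λ=-2 ⇒ h* = (7)/2 = 3.5000.

Set f=λy, z=hλ:
  k1=λy_n ⇒ h·k1=z·y_n;  k2=λ(1+5/14z)y_n ⇒ h·k2=z(1+5/14z)y_n
  y_{n+1}/y_n = 1 + 3/5z + 2/5z(1+5/14z) = 1 + z + 1/7z²
  ⇒ R(z) = 1 + z + 1/7z².

Boundary: |R(x)|=1, x<0.
x=-0.86: |R|=0.2457
R=1: x+1/7x²=0 ⇒ x=−7=-7.0000; min R=1−1/(4·1/7)=-0.7500>−1
Confirm numerically:
  x=-5.962: |R|=0.11592 <1
  x=-4.464: |R|=0.61724 <1
  x=-3.188: |R|=0.73609 <1
  x=-3.150: |R|=0.73250 <1
  x=-7.419: |R|=1.44408 >1
  x=-7.122: |R|=1.12413 >1
Interval (-7.0000, 0).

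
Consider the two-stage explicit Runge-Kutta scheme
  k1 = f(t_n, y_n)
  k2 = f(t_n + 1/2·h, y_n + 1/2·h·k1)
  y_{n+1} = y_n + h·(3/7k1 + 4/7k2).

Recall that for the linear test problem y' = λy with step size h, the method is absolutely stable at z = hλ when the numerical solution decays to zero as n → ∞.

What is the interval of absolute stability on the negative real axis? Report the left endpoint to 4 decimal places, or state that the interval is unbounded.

With y'=λy (z=hλ):
  k1=λy_n ⇒ h·k1=z·y_n;  k2=λ(1+1/2z)y_n ⇒ h·k2=z(1+1/2z)y_n
  y_{n+1}/y_n = 1 + 3/7z + 4/7z(1+1/2z) = 1 + z + 2/7z²
  ⇒ R(z) = 1 + z + 2/7z².

Solve |R(x)|<1 on ℝ⁻.
x=-1.53: |R|=0.1388
R=1: x+2/7x²=0 ⇒ x=−7/2=-3.5000; min R=1−1/(4·2/7)=0.1250>−1
Confirm numerically:
  x=-2.352: |R|=0.22854 <1
  x=-2.094: |R|=0.15881 <1
  x=-1.987: |R|=0.14105 <1
  x=-1.677: |R|=0.12652 <1
  x=-3.781: |R|=1.30356 >1
  x=-3.701: |R|=1.21254 >1
Stable set (-3.5000, 0).

(-3.5000, 0).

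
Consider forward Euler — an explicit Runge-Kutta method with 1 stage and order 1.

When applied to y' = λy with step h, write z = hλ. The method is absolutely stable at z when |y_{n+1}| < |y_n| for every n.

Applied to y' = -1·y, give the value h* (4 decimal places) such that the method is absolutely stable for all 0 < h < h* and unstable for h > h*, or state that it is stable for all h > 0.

(-2.0000,0); λ=-1 ⇒ h* = 2.0000.

Set f=λy, z=hλ:
  order 1, 1-stage ⇒ R(z)=1+z
  (e.g. R(-0.93)=0.07000, |R|=0.07000)

Need |R(x)|<1, x<0.
x=-0.93: |R|=0.0700
|R(-1.62)|=0.6200 |R(-1.39)|=0.3900 |R(-0.65)|=0.3500
Bisect:
  x_lo=-2.7908 |R|=1.7908  x_hi=-0.3720 |R|=0.6280
  mid=-1.58138 |R|=0.58138 →hi
  mid=-2.18609 |R|=1.18609 →lo
  mid=-1.88373 |R|=0.88373 →hi
  mid=-2.03491 |R|=1.03491 →lo
  mid=-1.95932 |R|=0.95932 →hi
  mid=-1.99712 |R|=0.99712 →hi
  mid=-2.01601 |R|=1.01601 →lo
  mid=-2.00657 |R|=1.00657 →lo
  ...
  [-2.00007,-1.99992] ⇒ x*=-2.0000
Stable set (-2.0000, 0).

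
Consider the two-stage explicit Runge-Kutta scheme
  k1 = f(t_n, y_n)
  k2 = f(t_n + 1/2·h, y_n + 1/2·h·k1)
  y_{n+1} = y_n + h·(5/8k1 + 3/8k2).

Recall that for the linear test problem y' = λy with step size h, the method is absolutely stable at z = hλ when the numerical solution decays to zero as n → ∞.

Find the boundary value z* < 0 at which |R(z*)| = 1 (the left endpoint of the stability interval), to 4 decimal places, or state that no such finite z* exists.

z* = -5.3333.

Test eqn y'=λy, z=hλ:
  k1=λy_n ⇒ h·k1=z·y_n;  k2=λ(1+1/2z)y_n ⇒ h·k2=z(1+1/2z)y_n
  y_{n+1}/y_n = 1 + 5/8z + 3/8z(1+1/2z) = 1 + z + 3/16z²
  Hence R(z) = 1 + z + 3/16z².

Find x<0 with |R(x)|<1.
x=-1.27: |R|=0.0324
R=1: x+3/16x²=0 ⇒ x=−16/3=-5.3333; min R=1−1/(4·3/16)=-0.3333>−1
Confirm numerically:
  x=-4.664: |R|=0.41467 <1
  x=-3.505: |R|=0.20156 <1
  x=-2.948: |R|=0.31849 <1
  x=-5.779: |R|=1.48291 >1
  x=-5.655: |R|=1.34107 >1
  x=-5.401: |R|=1.06853 >1
So |R|<1 on (-5.3333, 0).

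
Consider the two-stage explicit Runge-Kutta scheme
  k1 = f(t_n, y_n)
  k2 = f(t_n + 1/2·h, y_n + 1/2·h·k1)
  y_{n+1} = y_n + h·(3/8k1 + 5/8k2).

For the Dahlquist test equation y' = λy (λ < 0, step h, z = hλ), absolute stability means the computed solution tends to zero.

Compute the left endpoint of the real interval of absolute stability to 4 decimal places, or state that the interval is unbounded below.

left endpoint -3.2000.

On y'=λy, z=hλ:
  k1=λy_n ⇒ h·k1=z·y_n;  k2=λ(1+1/2z)y_n ⇒ h·k2=z(1+1/2z)y_n
  y_{n+1}/y_n = 1 + 3/8z + 5/8z(1+1/2z) = 1 + z + 5/16z²
  Hence R(z) = 1 + z + 5/16z².

Solve |R(x)|<1 on ℝ⁻.
x=-1.33: |R|=0.2228
R=1: x+5/16x²=0 ⇒ x=−16/5=-3.2000; min R=1−1/(4·5/16)=0.2000>−1
Confirm numerically:
  x=-2.792: |R|=0.64402 <1
  x=-2.652: |R|=0.54585 <1
  x=-2.427: |R|=0.41373 <1
  x=-3.573: |R|=1.41648 >1
  x=-3.249: |R|=1.04975 >1
Stable set (-3.2000, 0).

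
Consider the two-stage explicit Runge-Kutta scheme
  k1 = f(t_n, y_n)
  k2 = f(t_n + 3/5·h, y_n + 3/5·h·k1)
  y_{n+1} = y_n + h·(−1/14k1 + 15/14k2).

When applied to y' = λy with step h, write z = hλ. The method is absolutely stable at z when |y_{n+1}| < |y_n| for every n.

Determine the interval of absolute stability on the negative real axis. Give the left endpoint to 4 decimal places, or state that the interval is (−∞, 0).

Test eqn y'=λy, z=hλ:
  k1=λy_n ⇒ h·k1=z·y_n;  k2=λ(1+3/5z)y_n ⇒ h·k2=z(1+3/5z)y_n
  y_{n+1}/y_n = 1 − 1/14z + 15/14z(1+3/5z) = 1 + z + 9/14z²
  Hence R(z) = 1 + z + 9/14z².

Need |R(x)|<1, x<0.
x=-1.8: |R|=1.2829
R=1: x+9/14x²=0 ⇒ x=−14/9=-1.5556; min R=1−1/(4·9/14)=0.6111>−1
Confirm numerically:
  x=-1.463: |R|=0.91295 <1
  x=-1.456: |R|=0.90682 <1
  x=-0.761: |R|=0.61129 <1
  x=-1.982: |R|=1.54335 >1
  x=-1.703: |R|=1.16142 >1
Interval (-1.5556, 0).

z∈(-1.5556,0).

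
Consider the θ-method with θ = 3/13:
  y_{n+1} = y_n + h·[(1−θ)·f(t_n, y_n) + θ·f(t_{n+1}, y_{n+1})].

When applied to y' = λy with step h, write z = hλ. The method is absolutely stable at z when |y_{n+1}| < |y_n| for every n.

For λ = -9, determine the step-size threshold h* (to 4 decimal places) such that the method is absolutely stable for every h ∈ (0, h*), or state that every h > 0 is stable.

(-3.7143,0); λ=-9 ⇒ h* = (26/7)/9 = 0.4127.

On y'=λy, z=hλ:
  y_{n+1} = y_n + z·[10/13·y_n + 3/13·y_{n+1}] ⇒ (1 − 3/13z)y_{n+1} = (1 + 10/13z)y_n
  Hence R(z) = (1 + 10/13z)/(1 − 3/13z).

Need |R(x)|<1, x<0.
x=-1.06: |R|=0.1483
R=−1: 1+10/13x = −1+3/13x ⇒ -7/13x=2 ⇒ x=2/(-7/13)=-3.7143
Confirm numerically:
  x=-3.555: |R|=0.95288 <1
  x=-1.801: |R|=0.27224 <1
  x=-1.587: |R|=0.16159 <1
  x=-4.162: |R|=1.12297 >1
  x=-4.108: |R|=1.10883 >1
  x=-3.888: |R|=1.04930 >1
So |R|<1 on (-3.7143, 0).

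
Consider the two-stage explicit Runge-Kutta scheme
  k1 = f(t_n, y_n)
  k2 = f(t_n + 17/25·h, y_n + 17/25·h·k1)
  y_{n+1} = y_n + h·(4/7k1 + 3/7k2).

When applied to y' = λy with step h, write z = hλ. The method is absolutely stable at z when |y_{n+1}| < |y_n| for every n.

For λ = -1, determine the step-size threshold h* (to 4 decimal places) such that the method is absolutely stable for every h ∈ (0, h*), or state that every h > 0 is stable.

With y'=λy (z=hλ):
  k1=λy_n ⇒ h·k1=z·y_n;  k2=λ(1+17/25z)y_n ⇒ h·k2=z(1+17/25z)y_n
  y_{n+1}/y_n = 1 + 4/7z + 3/7z(1+17/25z) = 1 + z + 51/175z²
  so R(z) = 1 + z + 51/175z².

Need |R(x)|<1, x<0.
x=-0.57: |R|=0.5247
R=1: x+51/175x²=0 ⇒ x=−175/51=-3.4314; min R=1−1/(4·51/175)=0.1422>−1
Confirm numerically:
  x=-3.311: |R|=0.88385 <1
  x=-3.042: |R|=0.65481 <1
  x=-2.769: |R|=0.46549 <1
  x=-1.655: |R|=0.14323 <1
  x=-3.878: |R|=1.50476 >1
  x=-3.768: |R|=1.36965 >1
Interval (-3.4314, 0).

(-3.4314,0); λ=-1 ⇒ h* = (175/51)/1 = 3.4314.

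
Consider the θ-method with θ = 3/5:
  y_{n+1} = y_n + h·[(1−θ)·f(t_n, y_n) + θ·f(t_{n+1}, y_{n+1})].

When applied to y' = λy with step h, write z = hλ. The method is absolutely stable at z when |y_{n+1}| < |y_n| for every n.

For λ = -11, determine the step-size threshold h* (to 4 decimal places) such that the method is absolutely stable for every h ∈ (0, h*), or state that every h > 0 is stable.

interval (−∞, 0). Any h>0 works for λ=-11.

On y'=λy, z=hλ:
  y_{n+1} = y_n + z·[2/5·y_n + 3/5·y_{n+1}] ⇒ (1 − 3/5z)y_{n+1} = (1 + 2/5z)y_n
  Hence R(z) = (1 + 2/5z)/(1 − 3/5z).

Boundary: |R(x)|=1, x<0.
x=-0.71: |R|=0.5021
x=-2: |R|=0.0909
x=-10: |R|=0.4286
x=-100: |R|=0.6393
θ=3/5≥1/2 ⇒ |1+2/5x|<|1−3/5x| ∀x<0 ⇒ interval (−∞,0).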